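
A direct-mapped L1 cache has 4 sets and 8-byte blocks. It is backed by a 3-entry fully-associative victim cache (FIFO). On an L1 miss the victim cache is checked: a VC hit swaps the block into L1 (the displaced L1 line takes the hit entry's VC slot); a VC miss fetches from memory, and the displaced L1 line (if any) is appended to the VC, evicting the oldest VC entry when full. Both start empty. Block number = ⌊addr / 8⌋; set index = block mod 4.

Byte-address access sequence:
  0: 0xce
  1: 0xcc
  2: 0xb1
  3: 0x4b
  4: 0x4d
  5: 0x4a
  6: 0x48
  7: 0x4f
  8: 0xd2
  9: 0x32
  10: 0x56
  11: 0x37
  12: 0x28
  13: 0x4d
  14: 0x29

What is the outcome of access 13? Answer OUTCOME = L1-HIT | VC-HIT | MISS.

0: 0xce (blk 25, set 1) → MISS  vc=[]
1: 0xcc (blk 25, set 1) → L1-HIT  vc=[]
2: 0xb1 (blk 22, set 2) → MISS  vc=[]
3: 0x4b (blk 9, set 1) → MISS  vc=[25]
4: 0x4d (blk 9, set 1) → L1-HIT  vc=[25]
5: 0x4a (blk 9, set 1) → L1-HIT  vc=[25]
6: 0x48 (blk 9, set 1) → L1-HIT  vc=[25]
7: 0x4f (blk 9, set 1) → L1-HIT  vc=[25]
8: 0xd2 (blk 26, set 2) → MISS  vc=[25, 22]
9: 0x32 (blk 6, set 2) → MISS  vc=[25, 22, 26]
10: 0x56 (blk 10, set 2) → MISS  vc=[22, 26, 6]
11: 0x37 (blk 6, set 2) → VC-HIT  vc=[22, 26, 10]
12: 0x28 (blk 5, set 1) → MISS  vc=[26, 10, 9]
13: 0x4d (blk 9, set 1) → VC-HIT  vc=[26, 10, 5]
14: 0x29 (blk 5, set 1) → VC-HIT  vc=[26, 10, 9]

OUTCOME = VC-HIT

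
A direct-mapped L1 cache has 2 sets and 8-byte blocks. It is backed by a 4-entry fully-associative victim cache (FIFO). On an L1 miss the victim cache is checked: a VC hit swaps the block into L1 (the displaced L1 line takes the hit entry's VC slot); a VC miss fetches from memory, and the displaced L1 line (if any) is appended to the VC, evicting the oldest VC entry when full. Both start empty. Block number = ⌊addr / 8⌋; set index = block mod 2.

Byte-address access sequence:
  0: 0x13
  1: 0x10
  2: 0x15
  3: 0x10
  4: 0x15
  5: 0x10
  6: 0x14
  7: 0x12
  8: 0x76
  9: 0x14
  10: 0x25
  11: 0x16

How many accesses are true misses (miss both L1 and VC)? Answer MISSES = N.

MISSES = 3

  [0] addr=0x13 blk=2 s=0: MISS | VC []
  [1] addr=0x10 blk=2 s=0: L1-HIT | VC []
  [2] addr=0x15 blk=2 s=0: L1-HIT | VC []
  [3] addr=0x10 blk=2 s=0: L1-HIT | VC []
  [4] addr=0x15 blk=2 s=0: L1-HIT | VC []
  [5] addr=0x10 blk=2 s=0: L1-HIT | VC []
  [6] addr=0x14 blk=2 s=0: L1-HIT | VC []
  [7] addr=0x12 blk=2 s=0: L1-HIT | VC []
  [8] addr=0x76 blk=14 s=0: MISS | VC [2]
  [9] addr=0x14 blk=2 s=0: VC-HIT | VC [14]
  [10] addr=0x25 blk=4 s=0: MISS | VC [14, 2]
  [11] addr=0x16 blk=2 s=0: VC-HIT | VC [14, 4]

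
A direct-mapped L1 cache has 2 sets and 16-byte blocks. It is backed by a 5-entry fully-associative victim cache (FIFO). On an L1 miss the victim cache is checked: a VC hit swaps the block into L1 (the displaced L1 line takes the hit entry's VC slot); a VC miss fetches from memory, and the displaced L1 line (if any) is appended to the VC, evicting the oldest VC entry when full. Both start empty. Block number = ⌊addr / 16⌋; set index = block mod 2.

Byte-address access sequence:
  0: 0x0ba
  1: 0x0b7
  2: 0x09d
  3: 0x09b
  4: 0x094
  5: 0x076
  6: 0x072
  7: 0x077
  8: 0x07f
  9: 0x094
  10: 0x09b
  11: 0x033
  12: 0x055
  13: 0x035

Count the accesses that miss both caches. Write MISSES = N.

MISSES = 5

#0 0xba→b11/s1 MISS; vc=[]
#1 0xb7→b11/s1 L1-HIT; vc=[]
#2 0x9d→b9/s1 MISS; vc=[11]
#3 0x9b→b9/s1 L1-HIT; vc=[11]
#4 0x94→b9/s1 L1-HIT; vc=[11]
#5 0x76→b7/s1 MISS; vc=[11,9]
#6 0x72→b7/s1 L1-HIT; vc=[11,9]
#7 0x77→b7/s1 L1-HIT; vc=[11,9]
#8 0x7f→b7/s1 L1-HIT; vc=[11,9]
#9 0x94→b9/s1 VC-HIT; vc=[11,7]
#10 0x9b→b9/s1 L1-HIT; vc=[11,7]
#11 0x33→b3/s1 MISS; vc=[11,7,9]
#12 0x55→b5/s1 MISS; vc=[11,7,9,3]
#13 0x35→b3/s1 VC-HIT; vc=[11,7,9,5]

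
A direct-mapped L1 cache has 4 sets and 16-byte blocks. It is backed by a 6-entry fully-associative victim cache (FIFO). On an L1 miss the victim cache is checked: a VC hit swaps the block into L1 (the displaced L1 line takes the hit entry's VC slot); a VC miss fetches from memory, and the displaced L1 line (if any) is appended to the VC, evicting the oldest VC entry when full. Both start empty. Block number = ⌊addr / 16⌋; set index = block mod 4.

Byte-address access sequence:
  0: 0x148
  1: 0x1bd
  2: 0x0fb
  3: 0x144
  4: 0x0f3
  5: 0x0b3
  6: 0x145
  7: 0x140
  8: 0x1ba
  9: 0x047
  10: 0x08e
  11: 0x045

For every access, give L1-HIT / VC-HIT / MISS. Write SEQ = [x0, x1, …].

SEQ = [MISS, MISS, MISS, L1-HIT, L1-HIT, MISS, L1-HIT, L1-HIT, VC-HIT, MISS, MISS, VC-HIT]

#0 0x148→b20/s0 MISS; vc=[]
#1 0x1bd→b27/s3 MISS; vc=[]
#2 0xfb→b15/s3 MISS; vc=[27]
#3 0x144→b20/s0 L1-HIT; vc=[27]
#4 0xf3→b15/s3 L1-HIT; vc=[27]
#5 0xb3→b11/s3 MISS; vc=[27,15]
#6 0x145→b20/s0 L1-HIT; vc=[27,15]
#7 0x140→b20/s0 L1-HIT; vc=[27,15]
#8 0x1ba→b27/s3 VC-HIT; vc=[11,15]
#9 0x47→b4/s0 MISS; vc=[11,15,20]
#10 0x8e→b8/s0 MISS; vc=[11,15,20,4]
#11 0x45→b4/s0 VC-HIT; vc=[11,15,20,8]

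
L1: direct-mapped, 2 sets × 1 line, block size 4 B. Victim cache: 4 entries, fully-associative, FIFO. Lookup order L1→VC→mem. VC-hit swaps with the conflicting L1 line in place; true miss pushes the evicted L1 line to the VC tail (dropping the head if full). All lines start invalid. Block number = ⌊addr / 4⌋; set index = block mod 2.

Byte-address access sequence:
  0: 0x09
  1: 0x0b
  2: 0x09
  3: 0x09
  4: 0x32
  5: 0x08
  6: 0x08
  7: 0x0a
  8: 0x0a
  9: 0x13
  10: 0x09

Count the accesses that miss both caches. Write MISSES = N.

MISSES = 3

0: 0x9 (blk 2, set 0) → MISS  vc=[]
1: 0xb (blk 2, set 0) → L1-HIT  vc=[]
2: 0x9 (blk 2, set 0) → L1-HIT  vc=[]
3: 0x9 (blk 2, set 0) → L1-HIT  vc=[]
4: 0x32 (blk 12, set 0) → MISS  vc=[2]
5: 0x8 (blk 2, set 0) → VC-HIT  vc=[12]
6: 0x8 (blk 2, set 0) → L1-HIT  vc=[12]
7: 0xa (blk 2, set 0) → L1-HIT  vc=[12]
8: 0xa (blk 2, set 0) → L1-HIT  vc=[12]
9: 0x13 (blk 4, set 0) → MISS  vc=[12, 2]
10: 0x9 (blk 2, set 0) → VC-HIT  vc=[12, 4]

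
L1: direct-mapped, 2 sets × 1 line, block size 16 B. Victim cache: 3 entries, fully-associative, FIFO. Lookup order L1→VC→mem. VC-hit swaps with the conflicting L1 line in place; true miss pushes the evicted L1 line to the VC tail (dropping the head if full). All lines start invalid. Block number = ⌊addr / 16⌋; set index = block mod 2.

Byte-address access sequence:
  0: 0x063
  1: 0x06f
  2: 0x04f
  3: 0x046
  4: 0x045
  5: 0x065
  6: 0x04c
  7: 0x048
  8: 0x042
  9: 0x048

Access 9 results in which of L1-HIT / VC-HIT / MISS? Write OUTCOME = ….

#0 0x63→b6/s0 MISS; vc=[]
#1 0x6f→b6/s0 L1-HIT; vc=[]
#2 0x4f→b4/s0 MISS; vc=[6]
#3 0x46→b4/s0 L1-HIT; vc=[6]
#4 0x45→b4/s0 L1-HIT; vc=[6]
#5 0x65→b6/s0 VC-HIT; vc=[4]
#6 0x4c→b4/s0 VC-HIT; vc=[6]
#7 0x48→b4/s0 L1-HIT; vc=[6]
#8 0x42→b4/s0 L1-HIT; vc=[6]
#9 0x48→b4/s0 L1-HIT; vc=[6]

OUTCOME = L1-HIT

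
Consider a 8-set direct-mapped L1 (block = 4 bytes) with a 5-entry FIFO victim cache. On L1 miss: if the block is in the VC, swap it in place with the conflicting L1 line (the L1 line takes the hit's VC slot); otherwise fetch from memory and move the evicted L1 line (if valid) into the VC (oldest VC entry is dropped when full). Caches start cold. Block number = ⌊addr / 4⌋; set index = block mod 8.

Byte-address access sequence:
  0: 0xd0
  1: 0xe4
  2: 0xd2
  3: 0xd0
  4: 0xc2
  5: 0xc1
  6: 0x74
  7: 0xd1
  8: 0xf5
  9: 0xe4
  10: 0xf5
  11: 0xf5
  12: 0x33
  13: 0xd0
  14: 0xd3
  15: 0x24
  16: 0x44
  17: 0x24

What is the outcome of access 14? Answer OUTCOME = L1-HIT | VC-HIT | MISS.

OUTCOME = L1-HIT

0: 0xd0 (blk 52, set 4) → MISS  vc=[]
1: 0xe4 (blk 57, set 1) → MISS  vc=[]
2: 0xd2 (blk 52, set 4) → L1-HIT  vc=[]
3: 0xd0 (blk 52, set 4) → L1-HIT  vc=[]
4: 0xc2 (blk 48, set 0) → MISS  vc=[]
5: 0xc1 (blk 48, set 0) → L1-HIT  vc=[]
6: 0x74 (blk 29, set 5) → MISS  vc=[]
7: 0xd1 (blk 52, set 4) → L1-HIT  vc=[]
8: 0xf5 (blk 61, set 5) → MISS  vc=[29]
9: 0xe4 (blk 57, set 1) → L1-HIT  vc=[29]
10: 0xf5 (blk 61, set 5) → L1-HIT  vc=[29]
11: 0xf5 (blk 61, set 5) → L1-HIT  vc=[29]
12: 0x33 (blk 12, set 4) → MISS  vc=[29, 52]
13: 0xd0 (blk 52, set 4) → VC-HIT  vc=[29, 12]
14: 0xd3 (blk 52, set 4) → L1-HIT  vc=[29, 12]
15: 0x24 (blk 9, set 1) → MISS  vc=[29, 12, 57]
16: 0x44 (blk 17, set 1) → MISS  vc=[29, 12, 57, 9]
17: 0x24 (blk 9, set 1) → VC-HIT  vc=[29, 12, 57, 17]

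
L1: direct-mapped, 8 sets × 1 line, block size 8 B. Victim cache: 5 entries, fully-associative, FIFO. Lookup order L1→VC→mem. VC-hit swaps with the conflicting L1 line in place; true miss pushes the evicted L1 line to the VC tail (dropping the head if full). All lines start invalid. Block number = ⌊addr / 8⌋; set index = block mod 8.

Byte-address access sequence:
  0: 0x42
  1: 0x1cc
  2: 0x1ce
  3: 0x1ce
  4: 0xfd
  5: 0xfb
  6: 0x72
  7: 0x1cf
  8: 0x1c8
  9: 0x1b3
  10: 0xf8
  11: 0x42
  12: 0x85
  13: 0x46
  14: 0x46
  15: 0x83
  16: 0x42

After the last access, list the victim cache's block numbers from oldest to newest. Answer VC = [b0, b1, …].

  [0] addr=0x42 blk=8 s=0: MISS | VC []
  [1] addr=0x1cc blk=57 s=1: MISS | VC []
  [2] addr=0x1ce blk=57 s=1: L1-HIT | VC []
  [3] addr=0x1ce blk=57 s=1: L1-HIT | VC []
  [4] addr=0xfd blk=31 s=7: MISS | VC []
  [5] addr=0xfb blk=31 s=7: L1-HIT | VC []
  [6] addr=0x72 blk=14 s=6: MISS | VC []
  [7] addr=0x1cf blk=57 s=1: L1-HIT | VC []
  [8] addr=0x1c8 blk=57 s=1: L1-HIT | VC []
  [9] addr=0x1b3 blk=54 s=6: MISS | VC [14]
  [10] addr=0xf8 blk=31 s=7: L1-HIT | VC [14]
  [11] addr=0x42 blk=8 s=0: L1-HIT | VC [14]
  [12] addr=0x85 blk=16 s=0: MISS | VC [14, 8]
  [13] addr=0x46 blk=8 s=0: VC-HIT | VC [14, 16]
  [14] addr=0x46 blk=8 s=0: L1-HIT | VC [14, 16]
  [15] addr=0x83 blk=16 s=0: VC-HIT | VC [14, 8]
  [16] addr=0x42 blk=8 s=0: VC-HIT | VC [14, 16]

VC = [14, 16]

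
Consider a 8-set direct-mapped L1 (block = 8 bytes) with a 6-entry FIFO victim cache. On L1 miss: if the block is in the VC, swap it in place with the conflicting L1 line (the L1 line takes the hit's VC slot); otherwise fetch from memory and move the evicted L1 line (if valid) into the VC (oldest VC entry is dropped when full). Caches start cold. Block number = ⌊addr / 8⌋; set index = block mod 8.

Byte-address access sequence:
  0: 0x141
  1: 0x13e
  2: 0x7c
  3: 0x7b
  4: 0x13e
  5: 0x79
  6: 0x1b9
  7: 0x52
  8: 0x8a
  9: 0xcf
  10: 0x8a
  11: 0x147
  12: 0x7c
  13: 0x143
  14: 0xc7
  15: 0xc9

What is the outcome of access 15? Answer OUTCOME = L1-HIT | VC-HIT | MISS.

  [0] addr=0x141 blk=40 s=0: MISS | VC []
  [1] addr=0x13e blk=39 s=7: MISS | VC []
  [2] addr=0x7c blk=15 s=7: MISS | VC [39]
  [3] addr=0x7b blk=15 s=7: L1-HIT | VC [39]
  [4] addr=0x13e blk=39 s=7: VC-HIT | VC [15]
  [5] addr=0x79 blk=15 s=7: VC-HIT | VC [39]
  [6] addr=0x1b9 blk=55 s=7: MISS | VC [39, 15]
  [7] addr=0x52 blk=10 s=2: MISS | VC [39, 15]
  [8] addr=0x8a blk=17 s=1: MISS | VC [39, 15]
  [9] addr=0xcf blk=25 s=1: MISS | VC [39, 15, 17]
  [10] addr=0x8a blk=17 s=1: VC-HIT | VC [39, 15, 25]
  [11] addr=0x147 blk=40 s=0: L1-HIT | VC [39, 15, 25]
  [12] addr=0x7c blk=15 s=7: VC-HIT | VC [39, 55, 25]
  [13] addr=0x143 blk=40 s=0: L1-HIT | VC [39, 55, 25]
  [14] addr=0xc7 blk=24 s=0: MISS | VC [39, 55, 25, 40]
  [15] addr=0xc9 blk=25 s=1: VC-HIT | VC [39, 55, 17, 40]

OUTCOME = VC-HIT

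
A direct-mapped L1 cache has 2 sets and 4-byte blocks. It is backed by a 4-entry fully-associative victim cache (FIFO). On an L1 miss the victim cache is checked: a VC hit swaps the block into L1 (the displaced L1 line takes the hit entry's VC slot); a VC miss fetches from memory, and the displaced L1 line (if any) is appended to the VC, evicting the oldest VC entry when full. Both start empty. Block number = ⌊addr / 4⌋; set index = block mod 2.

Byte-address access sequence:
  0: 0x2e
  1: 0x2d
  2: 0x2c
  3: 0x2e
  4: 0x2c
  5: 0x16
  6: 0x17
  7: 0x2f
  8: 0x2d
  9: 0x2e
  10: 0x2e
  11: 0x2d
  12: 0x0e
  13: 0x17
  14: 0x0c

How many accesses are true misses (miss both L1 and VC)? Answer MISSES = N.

MISSES = 3

0: 0x2e (blk 11, set 1) → MISS  vc=[]
1: 0x2d (blk 11, set 1) → L1-HIT  vc=[]
2: 0x2c (blk 11, set 1) → L1-HIT  vc=[]
3: 0x2e (blk 11, set 1) → L1-HIT  vc=[]
4: 0x2c (blk 11, set 1) → L1-HIT  vc=[]
5: 0x16 (blk 5, set 1) → MISS  vc=[11]
6: 0x17 (blk 5, set 1) → L1-HIT  vc=[11]
7: 0x2f (blk 11, set 1) → VC-HIT  vc=[5]
8: 0x2d (blk 11, set 1) → L1-HIT  vc=[5]
9: 0x2e (blk 11, set 1) → L1-HIT  vc=[5]
10: 0x2e (blk 11, set 1) → L1-HIT  vc=[5]
11: 0x2d (blk 11, set 1) → L1-HIT  vc=[5]
12: 0xe (blk 3, set 1) → MISS  vc=[5, 11]
13: 0x17 (blk 5, set 1) → VC-HIT  vc=[3, 11]
14: 0xc (blk 3, set 1) → VC-HIT  vc=[5, 11]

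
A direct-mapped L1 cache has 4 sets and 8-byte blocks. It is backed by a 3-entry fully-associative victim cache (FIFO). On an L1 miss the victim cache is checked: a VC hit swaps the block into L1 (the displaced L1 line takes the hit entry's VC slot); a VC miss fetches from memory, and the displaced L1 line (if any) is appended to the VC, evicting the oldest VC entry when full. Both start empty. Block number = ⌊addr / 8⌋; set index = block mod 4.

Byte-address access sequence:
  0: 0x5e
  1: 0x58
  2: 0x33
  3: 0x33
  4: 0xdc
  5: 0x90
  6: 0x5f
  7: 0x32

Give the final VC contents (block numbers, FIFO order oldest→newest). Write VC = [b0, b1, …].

VC = [27, 18]

0: 0x5e (blk 11, set 3) → MISS  vc=[]
1: 0x58 (blk 11, set 3) → L1-HIT  vc=[]
2: 0x33 (blk 6, set 2) → MISS  vc=[]
3: 0x33 (blk 6, set 2) → L1-HIT  vc=[]
4: 0xdc (blk 27, set 3) → MISS  vc=[11]
5: 0x90 (blk 18, set 2) → MISS  vc=[11, 6]
6: 0x5f (blk 11, set 3) → VC-HIT  vc=[27, 6]
7: 0x32 (blk 6, set 2) → VC-HIT  vc=[27, 18]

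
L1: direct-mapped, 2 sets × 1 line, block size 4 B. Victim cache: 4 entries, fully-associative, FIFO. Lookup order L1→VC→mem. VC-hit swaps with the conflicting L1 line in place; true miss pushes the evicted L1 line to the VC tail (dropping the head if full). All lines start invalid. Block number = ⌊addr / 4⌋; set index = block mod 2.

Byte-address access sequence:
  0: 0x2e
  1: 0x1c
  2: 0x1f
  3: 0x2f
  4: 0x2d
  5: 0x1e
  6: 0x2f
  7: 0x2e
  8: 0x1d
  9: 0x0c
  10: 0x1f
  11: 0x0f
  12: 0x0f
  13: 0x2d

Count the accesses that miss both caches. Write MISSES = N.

MISSES = 3

  [0] addr=0x2e blk=11 s=1: MISS | VC []
  [1] addr=0x1c blk=7 s=1: MISS | VC [11]
  [2] addr=0x1f blk=7 s=1: L1-HIT | VC [11]
  [3] addr=0x2f blk=11 s=1: VC-HIT | VC [7]
  [4] addr=0x2d blk=11 s=1: L1-HIT | VC [7]
  [5] addr=0x1e blk=7 s=1: VC-HIT | VC [11]
  [6] addr=0x2f blk=11 s=1: VC-HIT | VC [7]
  [7] addr=0x2e blk=11 s=1: L1-HIT | VC [7]
  [8] addr=0x1d blk=7 s=1: VC-HIT | VC [11]
  [9] addr=0xc blk=3 s=1: MISS | VC [11, 7]
  [10] addr=0x1f blk=7 s=1: VC-HIT | VC [11, 3]
  [11] addr=0xf blk=3 s=1: VC-HIT | VC [11, 7]
  [12] addr=0xf blk=3 s=1: L1-HIT | VC [11, 7]
  [13] addr=0x2d blk=11 s=1: VC-HIT | VC [3, 7]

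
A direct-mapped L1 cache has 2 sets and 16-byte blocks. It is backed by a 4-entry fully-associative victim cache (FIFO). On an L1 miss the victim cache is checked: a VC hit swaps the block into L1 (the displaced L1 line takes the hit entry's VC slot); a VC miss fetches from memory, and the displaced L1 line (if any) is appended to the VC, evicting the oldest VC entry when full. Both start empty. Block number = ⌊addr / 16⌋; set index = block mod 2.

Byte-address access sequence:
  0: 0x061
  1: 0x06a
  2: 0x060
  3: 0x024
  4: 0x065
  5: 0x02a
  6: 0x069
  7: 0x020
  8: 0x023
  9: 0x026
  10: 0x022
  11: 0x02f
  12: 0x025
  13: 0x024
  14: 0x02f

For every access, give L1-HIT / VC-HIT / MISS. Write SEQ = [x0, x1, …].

  [0] addr=0x61 blk=6 s=0: MISS | VC []
  [1] addr=0x6a blk=6 s=0: L1-HIT | VC []
  [2] addr=0x60 blk=6 s=0: L1-HIT | VC []
  [3] addr=0x24 blk=2 s=0: MISS | VC [6]
  [4] addr=0x65 blk=6 s=0: VC-HIT | VC [2]
  [5] addr=0x2a blk=2 s=0: VC-HIT | VC [6]
  [6] addr=0x69 blk=6 s=0: VC-HIT | VC [2]
  [7] addr=0x20 blk=2 s=0: VC-HIT | VC [6]
  [8] addr=0x23 blk=2 s=0: L1-HIT | VC [6]
  [9] addr=0x26 blk=2 s=0: L1-HIT | VC [6]
  [10] addr=0x22 blk=2 s=0: L1-HIT | VC [6]
  [11] addr=0x2f blk=2 s=0: L1-HIT | VC [6]
  [12] addr=0x25 blk=2 s=0: L1-HIT | VC [6]
  [13] addr=0x24 blk=2 s=0: L1-HIT | VC [6]
  [14] addr=0x2f blk=2 s=0: L1-HIT | VC [6]

SEQ = [MISS, L1-HIT, L1-HIT, MISS, VC-HIT, VC-HIT, VC-HIT, VC-HIT, L1-HIT, L1-HIT, L1-HIT, L1-HIT, L1-HIT, L1-HIT, L1-HIT]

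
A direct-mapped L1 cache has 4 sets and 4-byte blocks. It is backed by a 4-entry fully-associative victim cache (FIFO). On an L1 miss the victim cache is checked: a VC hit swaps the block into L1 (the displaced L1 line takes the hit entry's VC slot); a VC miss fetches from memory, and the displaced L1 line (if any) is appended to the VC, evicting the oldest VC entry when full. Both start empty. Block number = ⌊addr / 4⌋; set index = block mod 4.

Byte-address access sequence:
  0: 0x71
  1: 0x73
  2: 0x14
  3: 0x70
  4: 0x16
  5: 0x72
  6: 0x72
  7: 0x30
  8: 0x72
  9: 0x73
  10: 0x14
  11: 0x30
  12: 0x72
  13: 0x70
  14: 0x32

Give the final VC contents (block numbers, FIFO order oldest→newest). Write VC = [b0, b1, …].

#0 0x71→b28/s0 MISS; vc=[]
#1 0x73→b28/s0 L1-HIT; vc=[]
#2 0x14→b5/s1 MISS; vc=[]
#3 0x70→b28/s0 L1-HIT; vc=[]
#4 0x16→b5/s1 L1-HIT; vc=[]
#5 0x72→b28/s0 L1-HIT; vc=[]
#6 0x72→b28/s0 L1-HIT; vc=[]
#7 0x30→b12/s0 MISS; vc=[28]
#8 0x72→b28/s0 VC-HIT; vc=[12]
#9 0x73→b28/s0 L1-HIT; vc=[12]
#10 0x14→b5/s1 L1-HIT; vc=[12]
#11 0x30→b12/s0 VC-HIT; vc=[28]
#12 0x72→b28/s0 VC-HIT; vc=[12]
#13 0x70→b28/s0 L1-HIT; vc=[12]
#14 0x32→b12/s0 VC-HIT; vc=[28]

VC = [28]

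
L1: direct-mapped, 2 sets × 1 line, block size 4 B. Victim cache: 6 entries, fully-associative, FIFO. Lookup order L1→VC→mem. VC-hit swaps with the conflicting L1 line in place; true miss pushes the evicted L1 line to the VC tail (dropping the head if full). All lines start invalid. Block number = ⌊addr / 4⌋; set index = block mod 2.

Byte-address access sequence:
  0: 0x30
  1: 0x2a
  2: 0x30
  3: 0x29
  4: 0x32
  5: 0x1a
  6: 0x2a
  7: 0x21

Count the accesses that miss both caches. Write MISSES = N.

MISSES = 4

  [0] addr=0x30 blk=12 s=0: MISS | VC []
  [1] addr=0x2a blk=10 s=0: MISS | VC [12]
  [2] addr=0x30 blk=12 s=0: VC-HIT | VC [10]
  [3] addr=0x29 blk=10 s=0: VC-HIT | VC [12]
  [4] addr=0x32 blk=12 s=0: VC-HIT | VC [10]
  [5] addr=0x1a blk=6 s=0: MISS | VC [10, 12]
  [6] addr=0x2a blk=10 s=0: VC-HIT | VC [6, 12]
  [7] addr=0x21 blk=8 s=0: MISS | VC [6, 12, 10]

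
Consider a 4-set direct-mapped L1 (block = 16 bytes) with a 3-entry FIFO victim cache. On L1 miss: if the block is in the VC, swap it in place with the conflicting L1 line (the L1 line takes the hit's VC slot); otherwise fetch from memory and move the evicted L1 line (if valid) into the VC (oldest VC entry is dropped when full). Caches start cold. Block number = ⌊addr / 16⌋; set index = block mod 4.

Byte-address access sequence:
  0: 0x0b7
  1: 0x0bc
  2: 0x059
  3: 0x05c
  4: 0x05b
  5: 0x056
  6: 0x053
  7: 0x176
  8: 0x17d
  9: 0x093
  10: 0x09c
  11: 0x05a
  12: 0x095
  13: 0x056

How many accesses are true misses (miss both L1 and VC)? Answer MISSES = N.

MISSES = 4

#0 0xb7→b11/s3 MISS; vc=[]
#1 0xbc→b11/s3 L1-HIT; vc=[]
#2 0x59→b5/s1 MISS; vc=[]
#3 0x5c→b5/s1 L1-HIT; vc=[]
#4 0x5b→b5/s1 L1-HIT; vc=[]
#5 0x56→b5/s1 L1-HIT; vc=[]
#6 0x53→b5/s1 L1-HIT; vc=[]
#7 0x176→b23/s3 MISS; vc=[11]
#8 0x17d→b23/s3 L1-HIT; vc=[11]
#9 0x93→b9/s1 MISS; vc=[11,5]
#10 0x9c→b9/s1 L1-HIT; vc=[11,5]
#11 0x5a→b5/s1 VC-HIT; vc=[11,9]
#12 0x95→b9/s1 VC-HIT; vc=[11,5]
#13 0x56→b5/s1 VC-HIT; vc=[11,9]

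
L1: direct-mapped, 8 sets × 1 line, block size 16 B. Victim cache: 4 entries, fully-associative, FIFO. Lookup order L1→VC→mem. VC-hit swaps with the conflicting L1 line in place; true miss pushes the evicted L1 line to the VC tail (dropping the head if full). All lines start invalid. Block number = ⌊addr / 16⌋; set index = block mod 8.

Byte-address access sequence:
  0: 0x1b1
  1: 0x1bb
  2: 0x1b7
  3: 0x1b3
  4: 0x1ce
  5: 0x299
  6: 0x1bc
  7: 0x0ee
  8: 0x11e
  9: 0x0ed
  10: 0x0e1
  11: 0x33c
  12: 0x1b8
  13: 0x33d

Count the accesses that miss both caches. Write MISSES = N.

MISSES = 6

0: 0x1b1 (blk 27, set 3) → MISS  vc=[]
1: 0x1bb (blk 27, set 3) → L1-HIT  vc=[]
2: 0x1b7 (blk 27, set 3) → L1-HIT  vc=[]
3: 0x1b3 (blk 27, set 3) → L1-HIT  vc=[]
4: 0x1ce (blk 28, set 4) → MISS  vc=[]
5: 0x299 (blk 41, set 1) → MISS  vc=[]
6: 0x1bc (blk 27, set 3) → L1-HIT  vc=[]
7: 0xee (blk 14, set 6) → MISS  vc=[]
8: 0x11e (blk 17, set 1) → MISS  vc=[41]
9: 0xed (blk 14, set 6) → L1-HIT  vc=[41]
10: 0xe1 (blk 14, set 6) → L1-HIT  vc=[41]
11: 0x33c (blk 51, set 3) → MISS  vc=[41, 27]
12: 0x1b8 (blk 27, set 3) → VC-HIT  vc=[41, 51]
13: 0x33d (blk 51, set 3) → VC-HIT  vc=[41, 27]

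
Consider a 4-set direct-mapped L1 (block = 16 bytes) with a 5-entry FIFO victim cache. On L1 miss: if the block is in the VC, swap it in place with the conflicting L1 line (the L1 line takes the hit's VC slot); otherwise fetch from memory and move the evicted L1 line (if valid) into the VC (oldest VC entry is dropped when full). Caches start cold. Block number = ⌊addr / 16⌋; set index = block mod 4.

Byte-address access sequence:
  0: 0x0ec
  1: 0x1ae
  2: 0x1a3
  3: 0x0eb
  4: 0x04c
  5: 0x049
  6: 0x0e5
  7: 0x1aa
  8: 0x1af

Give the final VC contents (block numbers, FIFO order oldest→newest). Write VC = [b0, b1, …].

#0 0xec→b14/s2 MISS; vc=[]
#1 0x1ae→b26/s2 MISS; vc=[14]
#2 0x1a3→b26/s2 L1-HIT; vc=[14]
#3 0xeb→b14/s2 VC-HIT; vc=[26]
#4 0x4c→b4/s0 MISS; vc=[26]
#5 0x49→b4/s0 L1-HIT; vc=[26]
#6 0xe5→b14/s2 L1-HIT; vc=[26]
#7 0x1aa→b26/s2 VC-HIT; vc=[14]
#8 0x1af→b26/s2 L1-HIT; vc=[14]

VC = [14]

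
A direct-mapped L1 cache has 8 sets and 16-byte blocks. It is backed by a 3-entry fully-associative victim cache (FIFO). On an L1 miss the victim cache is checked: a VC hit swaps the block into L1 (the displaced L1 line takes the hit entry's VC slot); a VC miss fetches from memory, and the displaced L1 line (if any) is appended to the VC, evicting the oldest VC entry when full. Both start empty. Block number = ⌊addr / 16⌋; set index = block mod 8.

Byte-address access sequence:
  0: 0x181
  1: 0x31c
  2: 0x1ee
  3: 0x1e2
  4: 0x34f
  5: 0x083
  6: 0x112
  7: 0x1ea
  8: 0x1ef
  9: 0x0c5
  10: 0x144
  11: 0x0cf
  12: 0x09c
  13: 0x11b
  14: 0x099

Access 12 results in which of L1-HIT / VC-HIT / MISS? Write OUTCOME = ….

#0 0x181→b24/s0 MISS; vc=[]
#1 0x31c→b49/s1 MISS; vc=[]
#2 0x1ee→b30/s6 MISS; vc=[]
#3 0x1e2→b30/s6 L1-HIT; vc=[]
#4 0x34f→b52/s4 MISS; vc=[]
#5 0x83→b8/s0 MISS; vc=[24]
#6 0x112→b17/s1 MISS; vc=[24,49]
#7 0x1ea→b30/s6 L1-HIT; vc=[24,49]
#8 0x1ef→b30/s6 L1-HIT; vc=[24,49]
#9 0xc5→b12/s4 MISS; vc=[24,49,52]
#10 0x144→b20/s4 MISS; vc=[49,52,12]
#11 0xcf→b12/s4 VC-HIT; vc=[49,52,20]
#12 0x9c→b9/s1 MISS; vc=[52,20,17]
#13 0x11b→b17/s1 VC-HIT; vc=[52,20,9]
#14 0x99→b9/s1 VC-HIT; vc=[52,20,17]

OUTCOME = MISS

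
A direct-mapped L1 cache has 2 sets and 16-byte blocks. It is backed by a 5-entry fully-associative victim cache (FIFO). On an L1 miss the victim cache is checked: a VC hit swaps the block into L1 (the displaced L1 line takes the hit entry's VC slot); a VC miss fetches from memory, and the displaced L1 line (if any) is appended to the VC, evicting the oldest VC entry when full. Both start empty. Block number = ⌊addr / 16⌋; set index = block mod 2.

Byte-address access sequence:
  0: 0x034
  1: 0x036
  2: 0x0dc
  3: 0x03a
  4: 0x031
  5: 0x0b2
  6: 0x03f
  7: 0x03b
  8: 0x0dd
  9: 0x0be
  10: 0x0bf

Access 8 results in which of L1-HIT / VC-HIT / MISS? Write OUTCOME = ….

  [0] addr=0x34 blk=3 s=1: MISS | VC []
  [1] addr=0x36 blk=3 s=1: L1-HIT | VC []
  [2] addr=0xdc blk=13 s=1: MISS | VC [3]
  [3] addr=0x3a blk=3 s=1: VC-HIT | VC [13]
  [4] addr=0x31 blk=3 s=1: L1-HIT | VC [13]
  [5] addr=0xb2 blk=11 s=1: MISS | VC [13, 3]
  [6] addr=0x3f blk=3 s=1: VC-HIT | VC [13, 11]
  [7] addr=0x3b blk=3 s=1: L1-HIT | VC [13, 11]
  [8] addr=0xdd blk=13 s=1: VC-HIT | VC [3, 11]
  [9] addr=0xbe blk=11 s=1: VC-HIT | VC [3, 13]
  [10] addr=0xbf blk=11 s=1: L1-HIT | VC [3, 13]

OUTCOME = VC-HIT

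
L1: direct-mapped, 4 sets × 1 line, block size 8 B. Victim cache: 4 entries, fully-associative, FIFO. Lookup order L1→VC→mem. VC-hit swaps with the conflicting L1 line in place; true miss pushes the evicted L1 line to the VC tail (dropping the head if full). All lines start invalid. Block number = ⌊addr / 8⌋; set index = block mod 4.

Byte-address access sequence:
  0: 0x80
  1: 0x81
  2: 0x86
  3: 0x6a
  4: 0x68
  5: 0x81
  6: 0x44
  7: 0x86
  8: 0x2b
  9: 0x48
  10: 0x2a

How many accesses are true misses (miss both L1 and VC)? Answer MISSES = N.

#0 0x80→b16/s0 MISS; vc=[]
#1 0x81→b16/s0 L1-HIT; vc=[]
#2 0x86→b16/s0 L1-HIT; vc=[]
#3 0x6a→b13/s1 MISS; vc=[]
#4 0x68→b13/s1 L1-HIT; vc=[]
#5 0x81→b16/s0 L1-HIT; vc=[]
#6 0x44→b8/s0 MISS; vc=[16]
#7 0x86→b16/s0 VC-HIT; vc=[8]
#8 0x2b→b5/s1 MISS; vc=[8,13]
#9 0x48→b9/s1 MISS; vc=[8,13,5]
#10 0x2a→b5/s1 VC-HIT; vc=[8,13,9]

MISSES = 5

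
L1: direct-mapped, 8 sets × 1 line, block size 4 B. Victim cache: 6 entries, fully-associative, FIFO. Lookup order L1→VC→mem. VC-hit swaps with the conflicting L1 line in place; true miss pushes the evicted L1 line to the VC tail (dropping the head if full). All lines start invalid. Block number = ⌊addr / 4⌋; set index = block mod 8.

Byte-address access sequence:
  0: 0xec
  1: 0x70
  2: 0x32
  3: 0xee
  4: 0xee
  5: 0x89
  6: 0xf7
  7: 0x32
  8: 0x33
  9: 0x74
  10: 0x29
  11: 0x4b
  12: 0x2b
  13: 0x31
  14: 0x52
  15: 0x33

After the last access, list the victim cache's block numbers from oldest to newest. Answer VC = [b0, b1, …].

VC = [28, 61, 34, 18, 20]

  [0] addr=0xec blk=59 s=3: MISS | VC []
  [1] addr=0x70 blk=28 s=4: MISS | VC []
  [2] addr=0x32 blk=12 s=4: MISS | VC [28]
  [3] addr=0xee blk=59 s=3: L1-HIT | VC [28]
  [4] addr=0xee blk=59 s=3: L1-HIT | VC [28]
  [5] addr=0x89 blk=34 s=2: MISS | VC [28]
  [6] addr=0xf7 blk=61 s=5: MISS | VC [28]
  [7] addr=0x32 blk=12 s=4: L1-HIT | VC [28]
  [8] addr=0x33 blk=12 s=4: L1-HIT | VC [28]
  [9] addr=0x74 blk=29 s=5: MISS | VC [28, 61]
  [10] addr=0x29 blk=10 s=2: MISS | VC [28, 61, 34]
  [11] addr=0x4b blk=18 s=2: MISS | VC [28, 61, 34, 10]
  [12] addr=0x2b blk=10 s=2: VC-HIT | VC [28, 61, 34, 18]
  [13] addr=0x31 blk=12 s=4: L1-HIT | VC [28, 61, 34, 18]
  [14] addr=0x52 blk=20 s=4: MISS | VC [28, 61, 34, 18, 12]
  [15] addr=0x33 blk=12 s=4: VC-HIT | VC [28, 61, 34, 18, 20]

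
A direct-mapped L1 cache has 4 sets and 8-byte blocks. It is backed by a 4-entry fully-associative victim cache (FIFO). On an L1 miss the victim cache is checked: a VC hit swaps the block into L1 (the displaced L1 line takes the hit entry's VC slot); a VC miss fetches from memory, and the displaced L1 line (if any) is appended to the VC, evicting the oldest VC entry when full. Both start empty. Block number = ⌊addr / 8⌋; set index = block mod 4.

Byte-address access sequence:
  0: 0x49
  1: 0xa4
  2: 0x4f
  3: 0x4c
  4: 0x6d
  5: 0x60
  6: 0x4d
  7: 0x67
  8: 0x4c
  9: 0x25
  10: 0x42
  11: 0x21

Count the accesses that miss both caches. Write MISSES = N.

MISSES = 6

0: 0x49 (blk 9, set 1) → MISS  vc=[]
1: 0xa4 (blk 20, set 0) → MISS  vc=[]
2: 0x4f (blk 9, set 1) → L1-HIT  vc=[]
3: 0x4c (blk 9, set 1) → L1-HIT  vc=[]
4: 0x6d (blk 13, set 1) → MISS  vc=[9]
5: 0x60 (blk 12, set 0) → MISS  vc=[9, 20]
6: 0x4d (blk 9, set 1) → VC-HIT  vc=[13, 20]
7: 0x67 (blk 12, set 0) → L1-HIT  vc=[13, 20]
8: 0x4c (blk 9, set 1) → L1-HIT  vc=[13, 20]
9: 0x25 (blk 4, set 0) → MISS  vc=[13, 20, 12]
10: 0x42 (blk 8, set 0) → MISS  vc=[13, 20, 12, 4]
11: 0x21 (blk 4, set 0) → VC-HIT  vc=[13, 20, 12, 8]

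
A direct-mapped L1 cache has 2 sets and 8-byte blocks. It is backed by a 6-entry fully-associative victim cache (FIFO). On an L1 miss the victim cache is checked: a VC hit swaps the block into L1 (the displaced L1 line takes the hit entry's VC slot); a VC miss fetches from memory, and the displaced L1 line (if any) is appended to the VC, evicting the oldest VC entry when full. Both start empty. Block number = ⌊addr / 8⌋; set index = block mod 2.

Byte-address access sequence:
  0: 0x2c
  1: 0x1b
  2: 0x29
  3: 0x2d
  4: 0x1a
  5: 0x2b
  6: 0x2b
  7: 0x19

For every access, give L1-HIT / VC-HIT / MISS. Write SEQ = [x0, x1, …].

#0 0x2c→b5/s1 MISS; vc=[]
#1 0x1b→b3/s1 MISS; vc=[5]
#2 0x29→b5/s1 VC-HIT; vc=[3]
#3 0x2d→b5/s1 L1-HIT; vc=[3]
#4 0x1a→b3/s1 VC-HIT; vc=[5]
#5 0x2b→b5/s1 VC-HIT; vc=[3]
#6 0x2b→b5/s1 L1-HIT; vc=[3]
#7 0x19→b3/s1 VC-HIT; vc=[5]

SEQ = [MISS, MISS, VC-HIT, L1-HIT, VC-HIT, VC-HIT, L1-HIT, VC-HIT]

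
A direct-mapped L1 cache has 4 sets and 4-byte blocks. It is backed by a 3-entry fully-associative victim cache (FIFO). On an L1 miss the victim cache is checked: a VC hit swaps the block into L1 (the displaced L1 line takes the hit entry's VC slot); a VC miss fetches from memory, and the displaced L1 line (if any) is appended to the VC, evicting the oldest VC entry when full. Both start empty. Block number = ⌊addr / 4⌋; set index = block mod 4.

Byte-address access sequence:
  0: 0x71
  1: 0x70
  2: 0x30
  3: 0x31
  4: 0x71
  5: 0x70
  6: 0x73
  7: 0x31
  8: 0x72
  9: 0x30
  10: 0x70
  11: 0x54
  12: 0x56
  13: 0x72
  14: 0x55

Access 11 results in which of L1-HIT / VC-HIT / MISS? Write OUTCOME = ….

0: 0x71 (blk 28, set 0) → MISS  vc=[]
1: 0x70 (blk 28, set 0) → L1-HIT  vc=[]
2: 0x30 (blk 12, set 0) → MISS  vc=[28]
3: 0x31 (blk 12, set 0) → L1-HIT  vc=[28]
4: 0x71 (blk 28, set 0) → VC-HIT  vc=[12]
5: 0x70 (blk 28, set 0) → L1-HIT  vc=[12]
6: 0x73 (blk 28, set 0) → L1-HIT  vc=[12]
7: 0x31 (blk 12, set 0) → VC-HIT  vc=[28]
8: 0x72 (blk 28, set 0) → VC-HIT  vc=[12]
9: 0x30 (blk 12, set 0) → VC-HIT  vc=[28]
10: 0x70 (blk 28, set 0) → VC-HIT  vc=[12]
11: 0x54 (blk 21, set 1) → MISS  vc=[12]
12: 0x56 (blk 21, set 1) → L1-HIT  vc=[12]
13: 0x72 (blk 28, set 0) → L1-HIT  vc=[12]
14: 0x55 (blk 21, set 1) → L1-HIT  vc=[12]

OUTCOME = MISS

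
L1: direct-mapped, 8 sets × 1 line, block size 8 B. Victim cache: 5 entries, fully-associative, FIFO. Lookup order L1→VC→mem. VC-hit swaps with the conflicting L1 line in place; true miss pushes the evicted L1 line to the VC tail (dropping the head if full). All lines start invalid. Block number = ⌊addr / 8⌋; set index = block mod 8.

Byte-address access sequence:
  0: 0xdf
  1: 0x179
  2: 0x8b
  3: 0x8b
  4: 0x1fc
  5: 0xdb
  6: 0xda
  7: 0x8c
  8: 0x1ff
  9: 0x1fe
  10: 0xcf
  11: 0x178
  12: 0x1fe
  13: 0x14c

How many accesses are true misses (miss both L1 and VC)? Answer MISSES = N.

MISSES = 6

  [0] addr=0xdf blk=27 s=3: MISS | VC []
  [1] addr=0x179 blk=47 s=7: MISS | VC []
  [2] addr=0x8b blk=17 s=1: MISS | VC []
  [3] addr=0x8b blk=17 s=1: L1-HIT | VC []
  [4] addr=0x1fc blk=63 s=7: MISS | VC [47]
  [5] addr=0xdb blk=27 s=3: L1-HIT | VC [47]
  [6] addr=0xda blk=27 s=3: L1-HIT | VC [47]
  [7] addr=0x8c blk=17 s=1: L1-HIT | VC [47]
  [8] addr=0x1ff blk=63 s=7: L1-HIT | VC [47]
  [9] addr=0x1fe blk=63 s=7: L1-HIT | VC [47]
  [10] addr=0xcf blk=25 s=1: MISS | VC [47, 17]
  [11] addr=0x178 blk=47 s=7: VC-HIT | VC [63, 17]
  [12] addr=0x1fe blk=63 s=7: VC-HIT | VC [47, 17]
  [13] addr=0x14c blk=41 s=1: MISS | VC [47, 17, 25]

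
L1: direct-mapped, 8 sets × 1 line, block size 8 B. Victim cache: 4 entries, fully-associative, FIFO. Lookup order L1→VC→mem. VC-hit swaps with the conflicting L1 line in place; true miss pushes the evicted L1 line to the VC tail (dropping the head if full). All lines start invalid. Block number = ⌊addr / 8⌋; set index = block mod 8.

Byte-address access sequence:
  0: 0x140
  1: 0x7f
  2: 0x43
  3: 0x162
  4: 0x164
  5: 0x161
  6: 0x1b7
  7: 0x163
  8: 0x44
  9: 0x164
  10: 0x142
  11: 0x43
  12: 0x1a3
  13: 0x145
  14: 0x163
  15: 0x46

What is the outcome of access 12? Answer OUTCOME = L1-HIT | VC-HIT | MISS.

OUTCOME = MISS

#0 0x140→b40/s0 MISS; vc=[]
#1 0x7f→b15/s7 MISS; vc=[]
#2 0x43→b8/s0 MISS; vc=[40]
#3 0x162→b44/s4 MISS; vc=[40]
#4 0x164→b44/s4 L1-HIT; vc=[40]
#5 0x161→b44/s4 L1-HIT; vc=[40]
#6 0x1b7→b54/s6 MISS; vc=[40]
#7 0x163→b44/s4 L1-HIT; vc=[40]
#8 0x44→b8/s0 L1-HIT; vc=[40]
#9 0x164→b44/s4 L1-HIT; vc=[40]
#10 0x142→b40/s0 VC-HIT; vc=[8]
#11 0x43→b8/s0 VC-HIT; vc=[40]
#12 0x1a3→b52/s4 MISS; vc=[40,44]
#13 0x145→b40/s0 VC-HIT; vc=[8,44]
#14 0x163→b44/s4 VC-HIT; vc=[8,52]
#15 0x46→b8/s0 VC-HIT; vc=[40,52]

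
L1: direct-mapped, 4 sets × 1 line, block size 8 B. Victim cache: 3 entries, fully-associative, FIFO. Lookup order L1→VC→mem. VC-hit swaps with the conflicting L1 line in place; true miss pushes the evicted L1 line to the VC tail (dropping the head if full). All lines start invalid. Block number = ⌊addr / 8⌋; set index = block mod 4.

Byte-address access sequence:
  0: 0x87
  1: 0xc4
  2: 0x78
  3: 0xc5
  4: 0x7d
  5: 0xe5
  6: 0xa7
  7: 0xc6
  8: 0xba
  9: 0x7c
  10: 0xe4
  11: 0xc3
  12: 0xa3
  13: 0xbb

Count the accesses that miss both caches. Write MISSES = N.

0: 0x87 (blk 16, set 0) → MISS  vc=[]
1: 0xc4 (blk 24, set 0) → MISS  vc=[16]
2: 0x78 (blk 15, set 3) → MISS  vc=[16]
3: 0xc5 (blk 24, set 0) → L1-HIT  vc=[16]
4: 0x7d (blk 15, set 3) → L1-HIT  vc=[16]
5: 0xe5 (blk 28, set 0) → MISS  vc=[16, 24]
6: 0xa7 (blk 20, set 0) → MISS  vc=[16, 24, 28]
7: 0xc6 (blk 24, set 0) → VC-HIT  vc=[16, 20, 28]
8: 0xba (blk 23, set 3) → MISS  vc=[20, 28, 15]
9: 0x7c (blk 15, set 3) → VC-HIT  vc=[20, 28, 23]
10: 0xe4 (blk 28, set 0) → VC-HIT  vc=[20, 24, 23]
11: 0xc3 (blk 24, set 0) → VC-HIT  vc=[20, 28, 23]
12: 0xa3 (blk 20, set 0) → VC-HIT  vc=[24, 28, 23]
13: 0xbb (blk 23, set 3) → VC-HIT  vc=[24, 28, 15]

MISSES = 6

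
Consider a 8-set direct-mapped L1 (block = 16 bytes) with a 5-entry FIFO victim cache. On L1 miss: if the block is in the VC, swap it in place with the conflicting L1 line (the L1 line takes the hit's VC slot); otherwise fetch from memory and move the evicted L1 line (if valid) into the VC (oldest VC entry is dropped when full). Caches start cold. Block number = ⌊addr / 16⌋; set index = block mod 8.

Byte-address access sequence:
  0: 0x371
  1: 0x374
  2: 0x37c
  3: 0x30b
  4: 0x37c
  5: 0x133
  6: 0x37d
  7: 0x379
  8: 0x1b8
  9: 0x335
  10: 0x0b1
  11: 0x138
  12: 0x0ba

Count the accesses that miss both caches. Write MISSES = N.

MISSES = 6

0: 0x371 (blk 55, set 7) → MISS  vc=[]
1: 0x374 (blk 55, set 7) → L1-HIT  vc=[]
2: 0x37c (blk 55, set 7) → L1-HIT  vc=[]
3: 0x30b (blk 48, set 0) → MISS  vc=[]
4: 0x37c (blk 55, set 7) → L1-HIT  vc=[]
5: 0x133 (blk 19, set 3) → MISS  vc=[]
6: 0x37d (blk 55, set 7) → L1-HIT  vc=[]
7: 0x379 (blk 55, set 7) → L1-HIT  vc=[]
8: 0x1b8 (blk 27, set 3) → MISS  vc=[19]
9: 0x335 (blk 51, set 3) → MISS  vc=[19, 27]
10: 0xb1 (blk 11, set 3) → MISS  vc=[19, 27, 51]
11: 0x138 (blk 19, set 3) → VC-HIT  vc=[11, 27, 51]
12: 0xba (blk 11, set 3) → VC-HIT  vc=[19, 27, 51]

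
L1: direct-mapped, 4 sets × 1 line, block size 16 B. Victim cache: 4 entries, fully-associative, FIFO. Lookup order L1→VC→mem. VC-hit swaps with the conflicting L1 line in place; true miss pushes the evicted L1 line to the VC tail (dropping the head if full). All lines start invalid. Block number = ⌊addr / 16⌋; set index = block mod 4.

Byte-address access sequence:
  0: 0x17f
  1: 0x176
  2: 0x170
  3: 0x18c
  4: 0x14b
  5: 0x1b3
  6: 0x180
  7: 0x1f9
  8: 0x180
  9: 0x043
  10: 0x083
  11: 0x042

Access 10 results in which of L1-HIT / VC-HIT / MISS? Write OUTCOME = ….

  [0] addr=0x17f blk=23 s=3: MISS | VC []
  [1] addr=0x176 blk=23 s=3: L1-HIT | VC []
  [2] addr=0x170 blk=23 s=3: L1-HIT | VC []
  [3] addr=0x18c blk=24 s=0: MISS | VC []
  [4] addr=0x14b blk=20 s=0: MISS | VC [24]
  [5] addr=0x1b3 blk=27 s=3: MISS | VC [24, 23]
  [6] addr=0x180 blk=24 s=0: VC-HIT | VC [20, 23]
  [7] addr=0x1f9 blk=31 s=3: MISS | VC [20, 23, 27]
  [8] addr=0x180 blk=24 s=0: L1-HIT | VC [20, 23, 27]
  [9] addr=0x43 blk=4 s=0: MISS | VC [20, 23, 27, 24]
  [10] addr=0x83 blk=8 s=0: MISS | VC [23, 27, 24, 4]
  [11] addr=0x42 blk=4 s=0: VC-HIT | VC [23, 27, 24, 8]

OUTCOME = MISS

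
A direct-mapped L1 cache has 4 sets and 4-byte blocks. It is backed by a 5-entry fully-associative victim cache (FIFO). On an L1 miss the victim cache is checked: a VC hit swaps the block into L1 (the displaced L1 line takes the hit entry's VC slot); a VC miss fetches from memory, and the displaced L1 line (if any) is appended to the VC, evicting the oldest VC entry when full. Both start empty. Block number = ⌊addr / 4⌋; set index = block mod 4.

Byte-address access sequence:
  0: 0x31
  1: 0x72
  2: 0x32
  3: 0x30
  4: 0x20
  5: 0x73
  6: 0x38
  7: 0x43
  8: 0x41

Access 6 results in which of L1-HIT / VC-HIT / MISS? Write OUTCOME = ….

#0 0x31→b12/s0 MISS; vc=[]
#1 0x72→b28/s0 MISS; vc=[12]
#2 0x32→b12/s0 VC-HIT; vc=[28]
#3 0x30→b12/s0 L1-HIT; vc=[28]
#4 0x20→b8/s0 MISS; vc=[28,12]
#5 0x73→b28/s0 VC-HIT; vc=[8,12]
#6 0x38→b14/s2 MISS; vc=[8,12]
#7 0x43→b16/s0 MISS; vc=[8,12,28]
#8 0x41→b16/s0 L1-HIT; vc=[8,12,28]

OUTCOME = MISS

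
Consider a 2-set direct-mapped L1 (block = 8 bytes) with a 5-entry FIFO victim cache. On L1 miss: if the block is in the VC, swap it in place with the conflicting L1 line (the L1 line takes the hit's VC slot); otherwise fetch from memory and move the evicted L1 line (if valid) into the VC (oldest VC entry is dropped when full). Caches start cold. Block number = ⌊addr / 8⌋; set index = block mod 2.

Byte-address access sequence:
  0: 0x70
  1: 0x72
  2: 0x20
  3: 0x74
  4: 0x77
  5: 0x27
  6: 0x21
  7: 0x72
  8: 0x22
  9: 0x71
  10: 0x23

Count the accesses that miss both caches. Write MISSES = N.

  [0] addr=0x70 blk=14 s=0: MISS | VC []
  [1] addr=0x72 blk=14 s=0: L1-HIT | VC []
  [2] addr=0x20 blk=4 s=0: MISS | VC [14]
  [3] addr=0x74 blk=14 s=0: VC-HIT | VC [4]
  [4] addr=0x77 blk=14 s=0: L1-HIT | VC [4]
  [5] addr=0x27 blk=4 s=0: VC-HIT | VC [14]
  [6] addr=0x21 blk=4 s=0: L1-HIT | VC [14]
  [7] addr=0x72 blk=14 s=0: VC-HIT | VC [4]
  [8] addr=0x22 blk=4 s=0: VC-HIT | VC [14]
  [9] addr=0x71 blk=14 s=0: VC-HIT | VC [4]
  [10] addr=0x23 blk=4 s=0: VC-HIT | VC [14]

MISSES = 2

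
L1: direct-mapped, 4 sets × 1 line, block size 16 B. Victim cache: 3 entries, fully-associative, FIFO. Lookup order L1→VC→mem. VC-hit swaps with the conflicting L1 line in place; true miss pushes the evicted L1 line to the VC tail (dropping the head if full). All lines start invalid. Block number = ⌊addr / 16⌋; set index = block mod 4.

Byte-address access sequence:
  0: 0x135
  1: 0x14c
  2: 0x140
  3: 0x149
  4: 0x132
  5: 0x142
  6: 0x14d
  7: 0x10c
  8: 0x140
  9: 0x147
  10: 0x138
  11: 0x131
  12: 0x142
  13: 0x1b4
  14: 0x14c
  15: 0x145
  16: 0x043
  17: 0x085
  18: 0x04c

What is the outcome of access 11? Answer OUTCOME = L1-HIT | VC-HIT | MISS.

#0 0x135→b19/s3 MISS; vc=[]
#1 0x14c→b20/s0 MISS; vc=[]
#2 0x140→b20/s0 L1-HIT; vc=[]
#3 0x149→b20/s0 L1-HIT; vc=[]
#4 0x132→b19/s3 L1-HIT; vc=[]
#5 0x142→b20/s0 L1-HIT; vc=[]
#6 0x14d→b20/s0 L1-HIT; vc=[]
#7 0x10c→b16/s0 MISS; vc=[20]
#8 0x140→b20/s0 VC-HIT; vc=[16]
#9 0x147→b20/s0 L1-HIT; vc=[16]
#10 0x138→b19/s3 L1-HIT; vc=[16]
#11 0x131→b19/s3 L1-HIT; vc=[16]
#12 0x142→b20/s0 L1-HIT; vc=[16]
#13 0x1b4→b27/s3 MISS; vc=[16,19]
#14 0x14c→b20/s0 L1-HIT; vc=[16,19]
#15 0x145→b20/s0 L1-HIT; vc=[16,19]
#16 0x43→b4/s0 MISS; vc=[16,19,20]
#17 0x85→b8/s0 MISS; vc=[19,20,4]
#18 0x4c→b4/s0 VC-HIT; vc=[19,20,8]

OUTCOME = L1-HIT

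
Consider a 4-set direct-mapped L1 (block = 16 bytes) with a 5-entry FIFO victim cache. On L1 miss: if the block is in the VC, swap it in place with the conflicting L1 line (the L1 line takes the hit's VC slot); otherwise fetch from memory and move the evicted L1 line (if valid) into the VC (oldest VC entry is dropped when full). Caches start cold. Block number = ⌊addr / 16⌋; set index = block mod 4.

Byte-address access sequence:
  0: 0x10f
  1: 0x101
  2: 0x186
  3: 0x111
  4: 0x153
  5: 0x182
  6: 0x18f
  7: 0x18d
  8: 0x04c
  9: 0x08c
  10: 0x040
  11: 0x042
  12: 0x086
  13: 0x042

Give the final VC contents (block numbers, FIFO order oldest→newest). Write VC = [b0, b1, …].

#0 0x10f→b16/s0 MISS; vc=[]
#1 0x101→b16/s0 L1-HIT; vc=[]
#2 0x186→b24/s0 MISS; vc=[16]
#3 0x111→b17/s1 MISS; vc=[16]
#4 0x153→b21/s1 MISS; vc=[16,17]
#5 0x182→b24/s0 L1-HIT; vc=[16,17]
#6 0x18f→b24/s0 L1-HIT; vc=[16,17]
#7 0x18d→b24/s0 L1-HIT; vc=[16,17]
#8 0x4c→b4/s0 MISS; vc=[16,17,24]
#9 0x8c→b8/s0 MISS; vc=[16,17,24,4]
#10 0x40→b4/s0 VC-HIT; vc=[16,17,24,8]
#11 0x42→b4/s0 L1-HIT; vc=[16,17,24,8]
#12 0x86→b8/s0 VC-HIT; vc=[16,17,24,4]
#13 0x42→b4/s0 VC-HIT; vc=[16,17,24,8]

VC = [16, 17, 24, 8]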